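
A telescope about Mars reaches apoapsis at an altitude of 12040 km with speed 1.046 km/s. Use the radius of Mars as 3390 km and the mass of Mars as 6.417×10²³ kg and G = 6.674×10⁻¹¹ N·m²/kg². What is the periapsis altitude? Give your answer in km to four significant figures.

periapsis altitude ≈ 397.8 km

μ = GM = 6.674×10⁻¹¹ × 6.417×10²³ = 4.283×10¹³ m³/s².
r_a = 3390 + 12040 = 15430 km = 1.543×10⁷ m.
Specific energy ε = v²/2 − μ/r = -2.229×10⁶ J/kg, so a = −μ/(2ε) = 9.609×10⁶ m.
The apsides satisfy r_p + r_a = 2a, so the periapsis radius is 2a − r_a = 3.788×10⁶ m = 3787.8 km.
Periapsis altitude = 3787.8 − 3390 = 397.77 km.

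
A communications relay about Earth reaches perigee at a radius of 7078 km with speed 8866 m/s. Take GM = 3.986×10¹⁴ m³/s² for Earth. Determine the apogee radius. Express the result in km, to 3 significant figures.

r_p = 7.078×10⁶ m.
Specific energy ε = v²/2 − μ/r = -1.701×10⁷ J/kg, so a = −μ/(2ε) = 1.172×10⁷ m.
The apsides satisfy r_p + r_a = 2a, so the apogee radius is 2a − r_p = 1.635×10⁷ m = 16352 km.

apogee radius ≈ 16400 km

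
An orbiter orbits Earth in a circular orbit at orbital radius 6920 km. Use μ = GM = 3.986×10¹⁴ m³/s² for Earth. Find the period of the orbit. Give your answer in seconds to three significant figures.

T ≈ 5730 seconds

r = 6920 km = 6.920×10⁶ m.
Kepler's third law: T = 2π√(r³/μ) = 2π√((6.920×10⁶)³ / 3.986×10¹⁴).
r³/μ = 8.313×10⁵ s², so T = 2π × 9.118×10² = 5.729×10³ s.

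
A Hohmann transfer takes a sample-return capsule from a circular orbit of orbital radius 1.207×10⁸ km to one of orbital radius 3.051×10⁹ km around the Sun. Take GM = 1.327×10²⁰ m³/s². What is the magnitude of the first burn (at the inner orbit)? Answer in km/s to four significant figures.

r₁ = 1.207×10⁸ km = 1.207×10¹¹ m.
r₂ = 3.051×10⁹ km = 3.051×10¹² m.
Transfer ellipse a_t = (r₁ + r₂)/2 = 1.586×10¹² m.
At r₁: circular v_c1 = √(μ/r₁) = 33160 m/s; transfer-perihelion v_p = √[μ(2/r₁ − 1/a_t)] = 45990 m/s.
Δv₁ = v_p − v_c1 = 12830 m/s.
= 12.83 km/s.

Δv ≈ 12.83 km/s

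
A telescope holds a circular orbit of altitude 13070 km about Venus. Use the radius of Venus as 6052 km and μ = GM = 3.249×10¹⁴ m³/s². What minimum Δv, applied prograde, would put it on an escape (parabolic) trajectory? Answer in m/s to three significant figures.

Δv ≈ 1710 m/s

r = 6052 + 13070 = 19122 km = 1.9122×10⁷ m.
Circular speed v_c = √(μ/r) = 4122 m/s.
Escape speed v_esc = √(2μ/r) = √2 × v_c = 5829 m/s.
Δv = v_esc − v_c = 1707 m/s.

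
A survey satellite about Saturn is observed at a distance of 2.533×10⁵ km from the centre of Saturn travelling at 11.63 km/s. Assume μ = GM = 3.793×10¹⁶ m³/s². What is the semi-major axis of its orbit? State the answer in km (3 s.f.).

r = 2.533×10⁸ m.
Vis-viva rearranged: 1/a = 2/r − v²/μ = 7.896×10⁻⁹ − 3.566×10⁻⁹ = 4.330×10⁻⁹ m⁻¹.
a = 2.310×10⁸ m = 2.3096×10⁵ km.

a ≈ 2.31×10⁵ km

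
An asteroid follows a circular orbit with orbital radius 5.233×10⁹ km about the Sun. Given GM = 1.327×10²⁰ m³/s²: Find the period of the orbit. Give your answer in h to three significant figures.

r = 5.233×10⁹ km = 5.233×10¹² m.
Kepler's third law: T = 2π√(r³/μ) = 2π√((5.233×10¹²)³ / 1.327×10²⁰).
r³/μ = 1.080×10¹⁸ s², so T = 2π × 1.039×10⁹ = 6.529×10⁹ s.
Converting: 6.529×10⁹ s ÷ 3600 = 1.814×10⁶ h.

T ≈ 1810000 h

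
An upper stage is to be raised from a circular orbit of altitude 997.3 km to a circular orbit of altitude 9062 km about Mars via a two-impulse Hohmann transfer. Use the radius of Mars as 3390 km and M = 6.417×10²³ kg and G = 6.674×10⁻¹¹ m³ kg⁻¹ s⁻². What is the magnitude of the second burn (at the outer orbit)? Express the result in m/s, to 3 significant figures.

μ = GM = 6.674×10⁻¹¹ × 6.417×10²³ = 4.283×10¹³ m³/s².
r₁ = 3390 + 997.3 = 4387.3 km = 4.3873×10⁶ m.
r₂ = 3390 + 9062 = 12452 km = 1.2452×10⁷ m.
Transfer ellipse a_t = (r₁ + r₂)/2 = 8.420×10⁶ m.
At r₁: circular v_c1 = √(μ/r₁) = 3124 m/s; transfer-periapsis v_p = √[μ(2/r₁ − 1/a_t)] = 3800 m/s.
At r₂: circular v_c2 = √(μ/r₂) = 1855 m/s; transfer-apoapsis v_a = √[μ(2/r₂ − 1/a_t)] = 1339 m/s.
Δv₂ = v_c2 − v_a = 515.8 m/s.

Δv ≈ 516 m/s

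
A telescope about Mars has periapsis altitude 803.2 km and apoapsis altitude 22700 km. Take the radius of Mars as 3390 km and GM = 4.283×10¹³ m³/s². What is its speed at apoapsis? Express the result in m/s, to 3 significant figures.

v ≈ 674 m/s

r_p = 3390 + 803.2 = 4193.2 km = 4.1932×10⁶ m.
r_a = 3390 + 22700 = 26090 km = 2.6090×10⁷ m.
Semi-major axis a = (r_p + r_a)/2 = 15142 km = 1.514×10⁷ m.
Vis-viva: v² = μ(2/r − 1/a) = 4.283×10¹³ × (7.666×10⁻⁸ − 6.604×10⁻⁸) = 4.546×10⁵ m²/s².
v = 674.3 m/s.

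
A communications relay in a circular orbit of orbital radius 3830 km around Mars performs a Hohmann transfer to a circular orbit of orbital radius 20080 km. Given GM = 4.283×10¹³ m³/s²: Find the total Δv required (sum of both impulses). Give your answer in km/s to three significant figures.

r₁ = 3830 km = 3.830×10⁶ m.
r₂ = 20080 km = 2.008×10⁷ m.
Transfer ellipse a_t = (r₁ + r₂)/2 = 1.196×10⁷ m.
At r₁: circular v_c1 = √(μ/r₁) = 3344 m/s; transfer-periapsis v_p = √[μ(2/r₁ − 1/a_t)] = 4334 m/s.
Δv₁ = v_p − v_c1 = 989.9 m/s.
At r₂: circular v_c2 = √(μ/r₂) = 1460 m/s; transfer-apoapsis v_a = √[μ(2/r₂ − 1/a_t)] = 826.6 m/s.
Δv₂ = v_c2 − v_a = 633.8 m/s.
Total Δv = Δv₁ + Δv₂ = 1624 m/s = 1.624 km/s.

Δv_total ≈ 1.62 km/s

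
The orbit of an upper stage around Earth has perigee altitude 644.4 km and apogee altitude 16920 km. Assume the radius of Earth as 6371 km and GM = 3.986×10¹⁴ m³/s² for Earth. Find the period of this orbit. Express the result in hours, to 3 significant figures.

r_p = 6371 + 644.4 = 7015.4 km = 7.0154×10⁶ m.
r_a = 6371 + 16920 = 23291 km = 2.3291×10⁷ m.
Semi-major axis a = (r_p + r_a)/2 = (7015.4 + 23291)/2 = 15153 km = 1.515×10⁷ m.
By Kepler's third law T = 2π√(a³/μ) = 2π × 2.955×10³ = 1.856×10⁴ s.
= 5.157 hours.

T ≈ 5.16 hours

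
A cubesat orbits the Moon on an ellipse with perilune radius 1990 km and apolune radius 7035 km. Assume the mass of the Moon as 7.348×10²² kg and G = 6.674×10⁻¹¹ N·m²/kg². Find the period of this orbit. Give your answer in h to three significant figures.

μ = GM = 6.674×10⁻¹¹ × 7.348×10²² = 4.904×10¹² m³/s².
Semi-major axis a = (r_p + r_a)/2 = (1990.0 + 7035.0)/2 = 4512.5 km = 4.512×10⁶ m.
By Kepler's third law T = 2π√(a³/μ) = 2π × 4.329×10³ = 2.720×10⁴ s.
= 7.555 h.

T ≈ 7.55 h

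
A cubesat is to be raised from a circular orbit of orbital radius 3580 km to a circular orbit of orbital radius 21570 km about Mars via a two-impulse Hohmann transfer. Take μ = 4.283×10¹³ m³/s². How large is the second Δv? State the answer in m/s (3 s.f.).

r₁ = 3580 km = 3.580×10⁶ m.
r₂ = 21570 km = 2.157×10⁷ m.
Transfer ellipse a_t = (r₁ + r₂)/2 = 1.258×10⁷ m.
At r₁: circular v_c1 = √(μ/r₁) = 3459 m/s; transfer-periapsis v_p = √[μ(2/r₁ − 1/a_t)] = 4530 m/s.
At r₂: circular v_c2 = √(μ/r₂) = 1409 m/s; transfer-apoapsis v_a = √[μ(2/r₂ − 1/a_t)] = 751.9 m/s.
Δv₂ = v_c2 − v_a = 657.3 m/s.

Δv ≈ 657 m/s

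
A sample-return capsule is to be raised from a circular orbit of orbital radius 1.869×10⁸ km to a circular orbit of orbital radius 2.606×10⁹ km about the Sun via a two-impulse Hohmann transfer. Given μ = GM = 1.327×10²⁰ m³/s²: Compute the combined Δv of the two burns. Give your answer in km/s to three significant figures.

Δv_total ≈ 14.3 km/s

r₁ = 1.869×10⁸ km = 1.869×10¹¹ m.
r₂ = 2.606×10⁹ km = 2.606×10¹² m.
Transfer ellipse a_t = (r₁ + r₂)/2 = 1.396×10¹² m.
At r₁: circular v_c1 = √(μ/r₁) = 26650 m/s; transfer-perihelion v_p = √[μ(2/r₁ − 1/a_t)] = 36400 m/s.
Δv₁ = v_p − v_c1 = 9754 m/s.
At r₂: circular v_c2 = √(μ/r₂) = 7136 m/s; transfer-aphelion v_a = √[μ(2/r₂ − 1/a_t)] = 2611 m/s.
Δv₂ = v_c2 − v_a = 4525 m/s.
Total Δv = Δv₁ + Δv₂ = 14280 m/s = 14.28 km/s.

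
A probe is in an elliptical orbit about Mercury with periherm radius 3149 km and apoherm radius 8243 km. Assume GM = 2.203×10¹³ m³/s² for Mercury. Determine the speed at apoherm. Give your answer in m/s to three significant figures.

Semi-major axis a = (r_p + r_a)/2 = 5696.0 km = 5.696×10⁶ m.
Vis-viva: v² = μ(2/r − 1/a) = 2.203×10¹³ × (2.426×10⁻⁷ − 1.756×10⁻⁷) = 1.478×10⁶ m²/s².
v = 1216 m/s.

v ≈ 1220 m/s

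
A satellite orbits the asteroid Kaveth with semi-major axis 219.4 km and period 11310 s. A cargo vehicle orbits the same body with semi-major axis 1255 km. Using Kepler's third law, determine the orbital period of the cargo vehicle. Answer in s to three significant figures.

Kepler's third law: T² ∝ a³, so T₂ = T₁ (a₂/a₁)^(3/2).
a₂/a₁ = 5.720, (a₂/a₁)^(3/2) = 13.68.
T₂ = 11310 × 13.68 = 1.547×10⁵ s.

T₂ ≈ 1.55×10⁵ s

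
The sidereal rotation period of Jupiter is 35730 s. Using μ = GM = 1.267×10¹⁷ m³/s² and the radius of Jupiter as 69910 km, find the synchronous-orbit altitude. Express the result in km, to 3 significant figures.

A synchronous orbit has period T, so by Kepler's third law a = (μT²/4π²)^(1/3).
μT²/4π² = 1.267×10¹⁷ × (3.573×10⁴)² / 39.48 = 4.097×10²⁴ m³.
a = 1.600×10⁸ m = 1.6002×10⁵ km.
Altitude h = a − R = 1.6002×10⁵ − 69910 = 90105 km.

h_sync ≈ 90100 km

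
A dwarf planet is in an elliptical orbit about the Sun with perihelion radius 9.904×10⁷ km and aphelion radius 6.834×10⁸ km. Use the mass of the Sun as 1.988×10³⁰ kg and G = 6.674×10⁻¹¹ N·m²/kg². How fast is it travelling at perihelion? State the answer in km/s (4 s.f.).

v ≈ 48.38 km/s

μ = GM = 6.674×10⁻¹¹ × 1.988×10³⁰ = 1.327×10²⁰ m³/s².
Semi-major axis a = (r_p + r_a)/2 = 3.9122×10⁸ km = 3.912×10¹¹ m.
Vis-viva: v² = μ(2/r − 1/a) = 1.327×10²⁰ × (2.019×10⁻¹¹ − 2.556×10⁻¹²) = 2.340×10⁹ m²/s².
v = 48380 m/s = 48.38 km/s.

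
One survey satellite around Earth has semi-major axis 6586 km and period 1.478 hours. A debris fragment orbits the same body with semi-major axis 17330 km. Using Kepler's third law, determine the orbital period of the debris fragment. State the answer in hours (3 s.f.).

T₂ ≈ 6.31 hours

Kepler's third law: T² ∝ a³, so T₂ = T₁ (a₂/a₁)^(3/2).
a₂/a₁ = 2.631, (a₂/a₁)^(3/2) = 4.268.
T₂ = 1.478 × 4.268 = 6.309 hours.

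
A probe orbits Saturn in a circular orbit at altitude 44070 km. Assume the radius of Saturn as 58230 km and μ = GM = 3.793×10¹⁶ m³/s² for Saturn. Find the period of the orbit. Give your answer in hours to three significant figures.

T ≈ 9.27 hours

r = 58230 + 44070 = 102300 km = 1.0230×10⁸ m.
Kepler's third law: T = 2π√(r³/μ) = 2π√((1.023×10⁸)³ / 3.793×10¹⁶).
r³/μ = 2.823×10⁷ s², so T = 2π × 5.313×10³ = 3.338×10⁴ s.
Converting: 3.338×10⁴ s ÷ 3600 = 9.273 hours.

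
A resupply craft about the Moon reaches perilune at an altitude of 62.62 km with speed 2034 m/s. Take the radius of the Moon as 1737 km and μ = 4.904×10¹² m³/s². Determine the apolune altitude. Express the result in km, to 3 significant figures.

apolune altitude ≈ 3930 km

r_p = 1737 + 62.62 = 1799.6 km = 1.800×10⁶ m.
Specific energy ε = v²/2 − μ/r = -6.564×10⁵ J/kg, so a = −μ/(2ε) = 3.735×10⁶ m.
The apsides satisfy r_p + r_a = 2a, so the apolune radius is 2a − r_p = 5.671×10⁶ m = 5671.0 km.
Apolune altitude = 5671.0 − 1737 = 3934.0 km.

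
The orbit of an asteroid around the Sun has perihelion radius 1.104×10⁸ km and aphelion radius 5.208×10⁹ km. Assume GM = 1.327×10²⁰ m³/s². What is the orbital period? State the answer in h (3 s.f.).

Semi-major axis a = (r_p + r_a)/2 = (1.1040×10⁸ + 5.2080×10⁹)/2 = 2.6592×10⁹ km = 2.659×10¹² m.
By Kepler's third law T = 2π√(a³/μ) = 2π × 3.764×10⁸ = 2.365×10⁹ s.
= 6.570×10⁵ h.

T ≈ 657000 h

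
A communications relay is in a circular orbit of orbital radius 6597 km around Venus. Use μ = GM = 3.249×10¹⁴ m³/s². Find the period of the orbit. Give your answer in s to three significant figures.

T ≈ 5910 s

r = 6597 km = 6.597×10⁶ m.
Kepler's third law: T = 2π√(r³/μ) = 2π√((6.597×10⁶)³ / 3.249×10¹⁴).
r³/μ = 8.837×10⁵ s², so T = 2π × 9.400×10² = 5.906×10³ s.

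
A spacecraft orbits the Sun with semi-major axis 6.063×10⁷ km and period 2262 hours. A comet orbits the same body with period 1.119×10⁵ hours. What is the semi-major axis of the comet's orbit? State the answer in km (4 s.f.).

a₂ ≈ 8.170×10⁸ km

Kepler's third law: a³ ∝ T², so a₂ = a₁ (T₂/T₁)^(2/3).
T₂/T₁ = 49.47, (T₂/T₁)^(2/3) = 13.48.
a₂ = 6.063×10⁷ × 13.48 = 8.170×10⁸ km.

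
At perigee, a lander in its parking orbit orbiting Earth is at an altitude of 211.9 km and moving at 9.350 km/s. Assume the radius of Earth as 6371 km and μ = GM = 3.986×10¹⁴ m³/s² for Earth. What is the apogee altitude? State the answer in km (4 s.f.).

apogee altitude ≈ 10720 km

r_p = 6371 + 211.9 = 6582.9 km = 6.583×10⁶ m.
Specific energy ε = v²/2 − μ/r = -1.684×10⁷ J/kg, so a = −μ/(2ε) = 1.184×10⁷ m.
The apsides satisfy r_p + r_a = 2a, so the apogee radius is 2a − r_p = 1.709×10⁷ m = 17088 km.
Apogee altitude = 17088 − 6371 = 10717 km.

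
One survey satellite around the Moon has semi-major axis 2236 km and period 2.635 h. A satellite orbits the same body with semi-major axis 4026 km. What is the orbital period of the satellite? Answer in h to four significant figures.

T₂ ≈ 6.366 h

Kepler's third law: T² ∝ a³, so T₂ = T₁ (a₂/a₁)^(3/2).
a₂/a₁ = 1.801, (a₂/a₁)^(3/2) = 2.416.
T₂ = 2.635 × 2.416 = 6.366 h.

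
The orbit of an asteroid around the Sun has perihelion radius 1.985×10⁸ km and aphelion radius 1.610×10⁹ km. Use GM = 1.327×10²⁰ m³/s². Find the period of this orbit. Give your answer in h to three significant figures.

T ≈ 130000 h

Semi-major axis a = (r_p + r_a)/2 = (1.9850×10⁸ + 1.6100×10⁹)/2 = 9.0425×10⁸ km = 9.042×10¹¹ m.
By Kepler's third law T = 2π√(a³/μ) = 2π × 7.464×10⁷ = 4.690×10⁸ s.
= 1.303×10⁵ h.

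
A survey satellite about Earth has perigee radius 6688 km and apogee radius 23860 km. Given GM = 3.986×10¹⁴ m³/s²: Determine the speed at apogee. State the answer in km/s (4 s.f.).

Semi-major axis a = (r_p + r_a)/2 = 15274 km = 1.527×10⁷ m.
Vis-viva: v² = μ(2/r − 1/a) = 3.986×10¹⁴ × (8.382×10⁻⁸ − 6.547×10⁻⁸) = 7.315×10⁶ m²/s².
v = 2705 m/s = 2.705 km/s.

v ≈ 2.705 km/s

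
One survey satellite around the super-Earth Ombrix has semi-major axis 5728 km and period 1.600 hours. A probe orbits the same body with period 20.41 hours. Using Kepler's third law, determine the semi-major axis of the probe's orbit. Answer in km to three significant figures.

Kepler's third law: a³ ∝ T², so a₂ = a₁ (T₂/T₁)^(2/3).
T₂/T₁ = 12.76, (T₂/T₁)^(2/3) = 5.459.
a₂ = 5728 × 5.459 = 31270 km.

a₂ ≈ 31300 km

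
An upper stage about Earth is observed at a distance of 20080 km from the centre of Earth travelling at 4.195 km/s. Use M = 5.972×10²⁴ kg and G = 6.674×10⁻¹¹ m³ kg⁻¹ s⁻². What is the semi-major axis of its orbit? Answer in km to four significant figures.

μ = GM = 6.674×10⁻¹¹ × 5.972×10²⁴ = 3.986×10¹⁴ m³/s².
r = 2.008×10⁷ m.
Vis-viva rearranged: 1/a = 2/r − v²/μ = 9.960×10⁻⁸ − 4.415×10⁻⁸ = 5.545×10⁻⁸ m⁻¹.
a = 1.803×10⁷ m = 18035 km.

a ≈ 18030 km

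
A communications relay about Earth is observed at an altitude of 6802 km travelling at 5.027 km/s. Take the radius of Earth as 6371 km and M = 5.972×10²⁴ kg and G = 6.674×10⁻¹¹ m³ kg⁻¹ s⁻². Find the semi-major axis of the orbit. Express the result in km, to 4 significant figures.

μ = GM = 6.674×10⁻¹¹ × 5.972×10²⁴ = 3.986×10¹⁴ m³/s².
r = 6371 + 6802 = 13173 km = 1.317×10⁷ m.
Specific orbital energy ε = v²/2 − μ/r = (5027)²/2 − 3.986×10¹⁴/1.317×10⁷ = -1.762×10⁷ J/kg.
Since ε = −μ/(2a), a = −μ/(2ε) = 1.131×10⁷ m = 11309 km.

a ≈ 11310 km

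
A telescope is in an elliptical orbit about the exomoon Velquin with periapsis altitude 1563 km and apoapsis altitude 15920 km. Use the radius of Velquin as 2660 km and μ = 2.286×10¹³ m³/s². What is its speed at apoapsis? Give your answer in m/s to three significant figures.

v ≈ 675 m/s

r_p = 2660 + 1563 = 4223.0 km = 4.2230×10⁶ m.
r_a = 2660 + 15920 = 18580 km = 1.8580×10⁷ m.
Semi-major axis a = (r_p + r_a)/2 = 11402 km = 1.140×10⁷ m.
Vis-viva: v² = μ(2/r − 1/a) = 2.286×10¹³ × (1.076×10⁻⁷ − 8.771×10⁻⁸) = 4.557×10⁵ m²/s².
v = 675.1 m/s.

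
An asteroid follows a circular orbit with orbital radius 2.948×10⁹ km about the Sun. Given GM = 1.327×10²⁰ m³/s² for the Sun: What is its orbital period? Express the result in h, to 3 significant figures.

T ≈ 767000 h

r = 2.948×10⁹ km = 2.948×10¹² m.
Kepler's third law: T = 2π√(r³/μ) = 2π√((2.948×10¹²)³ / 1.327×10²⁰).
r³/μ = 1.931×10¹⁷ s², so T = 2π × 4.394×10⁸ = 2.761×10⁹ s.
Converting: 2.761×10⁹ s ÷ 3600 = 7.669×10⁵ h.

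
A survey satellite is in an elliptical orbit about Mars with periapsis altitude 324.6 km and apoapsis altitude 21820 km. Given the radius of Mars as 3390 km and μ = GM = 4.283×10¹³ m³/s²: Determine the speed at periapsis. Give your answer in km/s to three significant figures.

r_p = 3390 + 324.6 = 3714.6 km = 3.7146×10⁶ m.
r_a = 3390 + 21820 = 25210 km = 2.5210×10⁷ m.
Semi-major axis a = (r_p + r_a)/2 = 14462 km = 1.446×10⁷ m.
Vis-viva: v² = μ(2/r − 1/a) = 4.283×10¹³ × (5.384×10⁻⁷ − 6.915×10⁻⁸) = 2.010×10⁷ m²/s².
v = 4483 m/s = 4.483 km/s.

v ≈ 4.48 km/s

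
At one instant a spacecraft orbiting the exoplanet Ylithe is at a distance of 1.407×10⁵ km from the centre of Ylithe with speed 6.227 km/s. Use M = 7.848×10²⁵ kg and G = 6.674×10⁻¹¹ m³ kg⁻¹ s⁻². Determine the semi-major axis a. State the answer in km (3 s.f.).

a ≈ 1.47×10⁵ km

μ = GM = 6.674×10⁻¹¹ × 7.848×10²⁵ = 5.238×10¹⁵ m³/s².
r = 1.407×10⁸ m.
Specific orbital energy ε = v²/2 − μ/r = (6227)²/2 − 5.238×10¹⁵/1.407×10⁸ = -1.784×10⁷ J/kg.
Since ε = −μ/(2a), a = −μ/(2ε) = 1.468×10⁸ m = 1.4681×10⁵ km.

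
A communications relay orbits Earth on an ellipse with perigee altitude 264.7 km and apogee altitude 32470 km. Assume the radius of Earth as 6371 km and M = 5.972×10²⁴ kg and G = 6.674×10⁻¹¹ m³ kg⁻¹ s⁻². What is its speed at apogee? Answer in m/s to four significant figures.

μ = GM = 6.674×10⁻¹¹ × 5.972×10²⁴ = 3.986×10¹⁴ m³/s².
r_p = 6371 + 264.7 = 6635.7 km = 6.6357×10⁶ m.
r_a = 6371 + 32470 = 38841 km = 3.8841×10⁷ m.
Semi-major axis a = (r_p + r_a)/2 = 22738 km = 2.274×10⁷ m.
Vis-viva: v² = μ(2/r − 1/a) = 3.986×10¹⁴ × (5.149×10⁻⁸ − 4.398×10⁻⁸) = 2.995×10⁶ m²/s².
v = 1731 m/s.

v ≈ 1731 m/s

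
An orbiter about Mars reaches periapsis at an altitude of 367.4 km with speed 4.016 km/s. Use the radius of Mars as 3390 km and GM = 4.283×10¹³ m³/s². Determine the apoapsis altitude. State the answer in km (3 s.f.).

r_p = 3390 + 367.4 = 3757.4 km = 3.757×10⁶ m.
Specific energy ε = v²/2 − μ/r = -3.335×10⁶ J/kg, so a = −μ/(2ε) = 6.422×10⁶ m.
The apsides satisfy r_p + r_a = 2a, so the apoapsis radius is 2a − r_p = 9.086×10⁶ m = 9086.3 km.
Apoapsis altitude = 9086.3 − 3390 = 5696.3 km.

apoapsis altitude ≈ 5700 km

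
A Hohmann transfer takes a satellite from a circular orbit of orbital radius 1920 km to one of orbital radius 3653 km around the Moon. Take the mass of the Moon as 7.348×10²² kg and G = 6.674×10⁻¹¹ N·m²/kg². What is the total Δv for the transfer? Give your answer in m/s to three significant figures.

Δv_total ≈ 429 m/s

μ = GM = 6.674×10⁻¹¹ × 7.348×10²² = 4.904×10¹² m³/s².
r₁ = 1920 km = 1.920×10⁶ m.
r₂ = 3653 km = 3.653×10⁶ m.
Transfer ellipse a_t = (r₁ + r₂)/2 = 2.786×10⁶ m.
At r₁: circular v_c1 = √(μ/r₁) = 1598 m/s; transfer-perilune v_p = √[μ(2/r₁ − 1/a_t)] = 1830 m/s.
Δv₁ = v_p − v_c1 = 231.7 m/s.
At r₂: circular v_c2 = √(μ/r₂) = 1159 m/s; transfer-apolune v_a = √[μ(2/r₂ − 1/a_t)] = 961.8 m/s.
Δv₂ = v_c2 − v_a = 196.9 m/s.
Total Δv = Δv₁ + Δv₂ = 428.6 m/s.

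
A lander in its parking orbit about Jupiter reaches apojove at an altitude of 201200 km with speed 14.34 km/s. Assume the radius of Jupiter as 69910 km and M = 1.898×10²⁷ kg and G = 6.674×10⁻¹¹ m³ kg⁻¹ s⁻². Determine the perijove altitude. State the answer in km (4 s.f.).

μ = GM = 6.674×10⁻¹¹ × 1.898×10²⁷ = 1.267×10¹⁷ m³/s².
r_a = 69910 + 201200 = 2.7111×10⁵ km = 2.711×10⁸ m.
Specific energy ε = v²/2 − μ/r = -3.644×10⁸ J/kg, so a = −μ/(2ε) = 1.738×10⁸ m.
The apsides satisfy r_p + r_a = 2a, so the perijove radius is 2a − r_a = 7.649×10⁷ m = 76491 km.
Perijove altitude = 76491 − 69910 = 6581.5 km.

perijove altitude ≈ 6581 km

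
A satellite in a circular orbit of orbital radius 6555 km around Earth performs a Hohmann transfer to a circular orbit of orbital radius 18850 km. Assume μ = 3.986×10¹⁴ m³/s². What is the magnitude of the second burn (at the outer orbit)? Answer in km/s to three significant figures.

Δv ≈ 1.30 km/s

r₁ = 6555 km = 6.555×10⁶ m.
r₂ = 18850 km = 1.885×10⁷ m.
Transfer ellipse a_t = (r₁ + r₂)/2 = 1.270×10⁷ m.
At r₁: circular v_c1 = √(μ/r₁) = 7798 m/s; transfer-perigee v_p = √[μ(2/r₁ − 1/a_t)] = 9499 m/s.
At r₂: circular v_c2 = √(μ/r₂) = 4598 m/s; transfer-apogee v_a = √[μ(2/r₂ − 1/a_t)] = 3303 m/s.
Δv₂ = v_c2 − v_a = 1295 m/s.
= 1.295 km/s.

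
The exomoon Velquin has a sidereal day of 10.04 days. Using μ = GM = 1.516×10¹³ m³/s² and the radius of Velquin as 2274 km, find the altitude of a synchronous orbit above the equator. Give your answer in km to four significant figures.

T = 10.04 days = 8.675×10⁵ s.
A synchronous orbit has period T, so by Kepler's third law a = (μT²/4π²)^(1/3).
μT²/4π² = 1.516×10¹³ × (8.675×10⁵)² / 39.48 = 2.890×10²³ m³.
a = 6.611×10⁷ m = 66112 km.
Altitude h = a − R = 66112 − 2274 = 63838 km.

h_sync ≈ 63840 km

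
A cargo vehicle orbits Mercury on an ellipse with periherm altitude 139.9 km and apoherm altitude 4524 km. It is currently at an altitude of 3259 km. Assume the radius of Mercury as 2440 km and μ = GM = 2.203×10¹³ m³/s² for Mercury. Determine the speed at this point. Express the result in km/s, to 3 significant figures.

r_p = 2440 + 139.9 = 2579.9 km = 2.5799×10⁶ m.
r_a = 2440 + 4524 = 6964.0 km = 6.9640×10⁶ m.
r = 2440 + 3259 = 5699.0 km = 5.699×10⁶ m.
Semi-major axis a = (r_p + r_a)/2 = 4771.9 km = 4.772×10⁶ m.
Vis-viva: v² = μ(2/r − 1/a) = 2.203×10¹³ × (3.509×10⁻⁷ − 2.096×10⁻⁷) = 3.115×10⁶ m²/s².
v = 1765 m/s = 1.765 km/s.

v ≈ 1.76 km/s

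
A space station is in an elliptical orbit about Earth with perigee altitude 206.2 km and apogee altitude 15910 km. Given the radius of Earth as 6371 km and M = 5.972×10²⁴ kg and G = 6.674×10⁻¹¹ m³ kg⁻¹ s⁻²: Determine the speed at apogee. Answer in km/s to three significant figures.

μ = GM = 6.674×10⁻¹¹ × 5.972×10²⁴ = 3.986×10¹⁴ m³/s².
r_p = 6371 + 206.2 = 6577.2 km = 6.5772×10⁶ m.
r_a = 6371 + 15910 = 22281 km = 2.2281×10⁷ m.
Semi-major axis a = (r_p + r_a)/2 = 14429 km = 1.443×10⁷ m.
Vis-viva: v² = μ(2/r − 1/a) = 3.986×10¹⁴ × (8.976×10⁻⁸ − 6.930×10⁻⁸) = 8.154×10⁶ m²/s².
v = 2856 m/s = 2.856 km/s.

v ≈ 2.86 km/s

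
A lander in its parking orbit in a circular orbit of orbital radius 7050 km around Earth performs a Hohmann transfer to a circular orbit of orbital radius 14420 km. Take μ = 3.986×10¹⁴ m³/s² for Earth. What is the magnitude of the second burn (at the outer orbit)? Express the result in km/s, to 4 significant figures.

r₁ = 7050 km = 7.050×10⁶ m.
r₂ = 14420 km = 1.442×10⁷ m.
Transfer ellipse a_t = (r₁ + r₂)/2 = 1.074×10⁷ m.
At r₁: circular v_c1 = √(μ/r₁) = 7519 m/s; transfer-perigee v_p = √[μ(2/r₁ − 1/a_t)] = 8715 m/s.
At r₂: circular v_c2 = √(μ/r₂) = 5258 m/s; transfer-apogee v_a = √[μ(2/r₂ − 1/a_t)] = 4261 m/s.
Δv₂ = v_c2 − v_a = 996.9 m/s.
= 0.9969 km/s.

Δv ≈ 0.9969 km/s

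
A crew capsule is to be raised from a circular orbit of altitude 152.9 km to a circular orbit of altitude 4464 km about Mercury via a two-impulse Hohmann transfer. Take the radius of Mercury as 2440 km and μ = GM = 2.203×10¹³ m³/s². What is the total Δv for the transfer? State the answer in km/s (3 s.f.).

r₁ = 2440 + 152.9 = 2592.9 km = 2.5929×10⁶ m.
r₂ = 2440 + 4464 = 6904.0 km = 6.9040×10⁶ m.
Transfer ellipse a_t = (r₁ + r₂)/2 = 4.748×10⁶ m.
At r₁: circular v_c1 = √(μ/r₁) = 2915 m/s; transfer-periherm v_p = √[μ(2/r₁ − 1/a_t)] = 3515 m/s.
Δv₁ = v_p − v_c1 = 599.9 m/s.
At r₂: circular v_c2 = √(μ/r₂) = 1786 m/s; transfer-apoherm v_a = √[μ(2/r₂ − 1/a_t)] = 1320 m/s.
Δv₂ = v_c2 − v_a = 466.3 m/s.
Total Δv = Δv₁ + Δv₂ = 1066 m/s = 1.066 km/s.

Δv_total ≈ 1.07 km/s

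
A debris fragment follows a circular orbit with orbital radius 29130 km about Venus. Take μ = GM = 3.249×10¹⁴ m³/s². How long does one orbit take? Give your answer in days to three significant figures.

r = 29130 km = 2.913×10⁷ m.
Kepler's third law: T = 2π√(r³/μ) = 2π√((2.913×10⁷)³ / 3.249×10¹⁴).
r³/μ = 7.608×10⁷ s², so T = 2π × 8.722×10³ = 5.480×10⁴ s.
Converting: 5.480×10⁴ s ÷ 86400 = 0.6343 days.

T ≈ 0.634 days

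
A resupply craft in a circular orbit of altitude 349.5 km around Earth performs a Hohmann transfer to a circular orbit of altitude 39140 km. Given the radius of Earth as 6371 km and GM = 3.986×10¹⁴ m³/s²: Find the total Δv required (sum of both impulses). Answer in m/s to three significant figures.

r₁ = 6371 + 349.5 = 6720.5 km = 6.7205×10⁶ m.
r₂ = 6371 + 39140 = 45511 km = 4.5511×10⁷ m.
Transfer ellipse a_t = (r₁ + r₂)/2 = 2.612×10⁷ m.
At r₁: circular v_c1 = √(μ/r₁) = 7701 m/s; transfer-perigee v_p = √[μ(2/r₁ − 1/a_t)] = 10170 m/s.
Δv₁ = v_p − v_c1 = 2465 m/s.
At r₂: circular v_c2 = √(μ/r₂) = 2959 m/s; transfer-apogee v_a = √[μ(2/r₂ − 1/a_t)] = 1501 m/s.
Δv₂ = v_c2 − v_a = 1458 m/s.
Total Δv = Δv₁ + Δv₂ = 3923 m/s.

Δv_total ≈ 3920 m/s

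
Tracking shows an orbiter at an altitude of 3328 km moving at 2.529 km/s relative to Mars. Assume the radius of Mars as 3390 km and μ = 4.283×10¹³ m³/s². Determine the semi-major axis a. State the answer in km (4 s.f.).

a ≈ 6740 km

r = 3390 + 3328 = 6718.0 km = 6.718×10⁶ m.
Vis-viva rearranged: 1/a = 2/r − v²/μ = 2.977×10⁻⁷ − 1.493×10⁻⁷ = 1.484×10⁻⁷ m⁻¹.
a = 6.740×10⁶ m = 6739.6 km.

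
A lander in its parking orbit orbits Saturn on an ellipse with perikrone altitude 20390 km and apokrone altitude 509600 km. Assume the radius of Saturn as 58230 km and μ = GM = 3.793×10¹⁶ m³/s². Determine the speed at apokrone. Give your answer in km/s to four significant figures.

v ≈ 4.031 km/s

r_p = 58230 + 20390 = 78620 km = 7.8620×10⁷ m.
r_a = 58230 + 509600 = 567830 km = 5.6783×10⁸ m.
Semi-major axis a = (r_p + r_a)/2 = 3.2322×10⁵ km = 3.232×10⁸ m.
Vis-viva: v² = μ(2/r − 1/a) = 3.793×10¹⁶ × (3.522×10⁻⁹ − 3.094×10⁻⁹) = 1.625×10⁷ m²/s².
v = 4031 m/s = 4.031 km/s.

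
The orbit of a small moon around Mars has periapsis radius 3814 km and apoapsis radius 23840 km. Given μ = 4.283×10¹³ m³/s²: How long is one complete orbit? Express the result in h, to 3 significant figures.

Semi-major axis a = (r_p + r_a)/2 = (3814.0 + 23840)/2 = 13827 km = 1.383×10⁷ m.
By Kepler's third law T = 2π√(a³/μ) = 2π × 7.856×10³ = 4.936×10⁴ s.
= 13.71 h.

T ≈ 13.7 h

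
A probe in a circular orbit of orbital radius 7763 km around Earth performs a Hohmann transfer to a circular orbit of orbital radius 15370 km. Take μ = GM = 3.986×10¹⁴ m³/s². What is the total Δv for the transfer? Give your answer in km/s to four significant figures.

Δv_total ≈ 2.015 km/s

r₁ = 7763 km = 7.763×10⁶ m.
r₂ = 15370 km = 1.537×10⁷ m.
Transfer ellipse a_t = (r₁ + r₂)/2 = 1.157×10⁷ m.
At r₁: circular v_c1 = √(μ/r₁) = 7166 m/s; transfer-perigee v_p = √[μ(2/r₁ − 1/a_t)] = 8260 m/s.
Δv₁ = v_p − v_c1 = 1095 m/s.
At r₂: circular v_c2 = √(μ/r₂) = 5093 m/s; transfer-apogee v_a = √[μ(2/r₂ − 1/a_t)] = 4172 m/s.
Δv₂ = v_c2 − v_a = 920.5 m/s.
Total Δv = Δv₁ + Δv₂ = 2015 m/s = 2.015 km/s.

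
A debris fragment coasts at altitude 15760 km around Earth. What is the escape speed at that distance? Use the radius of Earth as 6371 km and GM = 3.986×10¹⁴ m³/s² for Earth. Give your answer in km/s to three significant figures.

v_esc ≈ 6.00 km/s

r = 6371 + 15760 = 22131 km = 2.2131×10⁷ m.
Escape speed v_esc = √(2μ/r) = √(2 × 3.986×10¹⁴ / 2.213×10⁷) = √(3.602×10⁷) = 6002 m/s.
= 6.002 km/s.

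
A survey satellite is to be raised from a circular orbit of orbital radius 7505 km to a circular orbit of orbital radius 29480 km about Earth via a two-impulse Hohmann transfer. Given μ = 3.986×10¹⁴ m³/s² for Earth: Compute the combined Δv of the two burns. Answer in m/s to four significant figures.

r₁ = 7505 km = 7.505×10⁶ m.
r₂ = 29480 km = 2.948×10⁷ m.
Transfer ellipse a_t = (r₁ + r₂)/2 = 1.849×10⁷ m.
At r₁: circular v_c1 = √(μ/r₁) = 7288 m/s; transfer-perigee v_p = √[μ(2/r₁ − 1/a_t)] = 9202 m/s.
Δv₁ = v_p − v_c1 = 1914 m/s.
At r₂: circular v_c2 = √(μ/r₂) = 3677 m/s; transfer-apogee v_a = √[μ(2/r₂ − 1/a_t)] = 2343 m/s.
Δv₂ = v_c2 − v_a = 1335 m/s.
Total Δv = Δv₁ + Δv₂ = 3248 m/s.

Δv_total ≈ 3248 m/s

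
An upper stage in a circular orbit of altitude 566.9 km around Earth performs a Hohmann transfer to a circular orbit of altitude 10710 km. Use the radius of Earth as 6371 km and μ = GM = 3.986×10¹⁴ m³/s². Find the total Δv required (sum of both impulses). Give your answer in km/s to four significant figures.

r₁ = 6371 + 566.9 = 6937.9 km = 6.9379×10⁶ m.
r₂ = 6371 + 10710 = 17081 km = 1.7081×10⁷ m.
Transfer ellipse a_t = (r₁ + r₂)/2 = 1.201×10⁷ m.
At r₁: circular v_c1 = √(μ/r₁) = 7580 m/s; transfer-perigee v_p = √[μ(2/r₁ − 1/a_t)] = 9040 m/s.
Δv₁ = v_p − v_c1 = 1460 m/s.
At r₂: circular v_c2 = √(μ/r₂) = 4831 m/s; transfer-apogee v_a = √[μ(2/r₂ − 1/a_t)] = 3672 m/s.
Δv₂ = v_c2 − v_a = 1159 m/s.
Total Δv = Δv₁ + Δv₂ = 2619 m/s = 2.619 km/s.

Δv_total ≈ 2.619 km/s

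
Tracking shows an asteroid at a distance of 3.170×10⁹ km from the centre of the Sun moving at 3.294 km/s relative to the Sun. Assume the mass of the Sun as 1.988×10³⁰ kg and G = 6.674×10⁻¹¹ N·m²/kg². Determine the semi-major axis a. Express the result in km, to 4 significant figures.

μ = GM = 6.674×10⁻¹¹ × 1.988×10³⁰ = 1.327×10²⁰ m³/s².
r = 3.170×10¹² m.
Vis-viva rearranged: 1/a = 2/r − v²/μ = 6.309×10⁻¹³ − 8.178×10⁻¹⁴ = 5.491×10⁻¹³ m⁻¹.
a = 1.821×10¹² m = 1.8210×10⁹ km.

a ≈ 1.821×10⁹ km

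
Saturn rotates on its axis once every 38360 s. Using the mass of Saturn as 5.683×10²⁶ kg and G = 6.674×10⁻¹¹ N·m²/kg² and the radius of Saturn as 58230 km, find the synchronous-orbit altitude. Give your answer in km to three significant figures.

μ = GM = 6.674×10⁻¹¹ × 5.683×10²⁶ = 3.793×10¹⁶ m³/s².
A synchronous orbit has period T, so by Kepler's third law a = (μT²/4π²)^(1/3).
μT²/4π² = 3.793×10¹⁶ × (3.836×10⁴)² / 39.48 = 1.414×10²⁴ m³.
a = 1.122×10⁸ m = 1.1223×10⁵ km.
Altitude h = a − R = 1.1223×10⁵ − 58230 = 54003 km.

h_sync ≈ 54000 km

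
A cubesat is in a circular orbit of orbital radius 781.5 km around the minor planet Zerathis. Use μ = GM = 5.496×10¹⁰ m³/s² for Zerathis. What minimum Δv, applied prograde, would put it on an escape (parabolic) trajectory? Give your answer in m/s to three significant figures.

r = 781.5 km = 7.815×10⁵ m.
Circular speed v_c = √(μ/r) = 265.2 m/s.
Escape speed v_esc = √(2μ/r) = √2 × v_c = 375.0 m/s.
Δv = v_esc − v_c = 109.8 m/s.

Δv ≈ 110 m/s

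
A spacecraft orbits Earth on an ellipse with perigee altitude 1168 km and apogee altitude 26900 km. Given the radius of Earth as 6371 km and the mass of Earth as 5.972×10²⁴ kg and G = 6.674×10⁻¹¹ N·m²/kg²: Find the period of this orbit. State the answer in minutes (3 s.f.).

T ≈ 483 minutes

μ = GM = 6.674×10⁻¹¹ × 5.972×10²⁴ = 3.986×10¹⁴ m³/s².
r_p = 6371 + 1168 = 7539.0 km = 7.5390×10⁶ m.
r_a = 6371 + 26900 = 33271 km = 3.3271×10⁷ m.
Semi-major axis a = (r_p + r_a)/2 = (7539.0 + 33271)/2 = 20405 km = 2.040×10⁷ m.
By Kepler's third law T = 2π√(a³/μ) = 2π × 4.617×10³ = 2.901×10⁴ s.
= 483.5 minutes.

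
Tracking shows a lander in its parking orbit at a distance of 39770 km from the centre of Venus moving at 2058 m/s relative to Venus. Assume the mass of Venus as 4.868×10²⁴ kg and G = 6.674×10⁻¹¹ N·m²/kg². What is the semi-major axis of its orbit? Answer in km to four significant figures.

a ≈ 26840 km

μ = GM = 6.674×10⁻¹¹ × 4.868×10²⁴ = 3.249×10¹⁴ m³/s².
r = 3.977×10⁷ m.
Specific orbital energy ε = v²/2 − μ/r = (2058)²/2 − 3.249×10¹⁴/3.977×10⁷ = -6.052×10⁶ J/kg.
Since ε = −μ/(2a), a = −μ/(2ε) = 2.684×10⁷ m = 26844 km.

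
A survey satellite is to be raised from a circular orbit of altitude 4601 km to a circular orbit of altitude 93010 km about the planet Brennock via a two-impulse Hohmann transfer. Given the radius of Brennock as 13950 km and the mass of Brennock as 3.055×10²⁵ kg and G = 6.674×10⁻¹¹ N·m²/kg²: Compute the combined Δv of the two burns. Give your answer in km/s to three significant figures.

μ = GM = 6.674×10⁻¹¹ × 3.055×10²⁵ = 2.039×10¹⁵ m³/s².
r₁ = 13950 + 4601 = 18551 km = 1.8551×10⁷ m.
r₂ = 13950 + 93010 = 106960 km = 1.0696×10⁸ m.
Transfer ellipse a_t = (r₁ + r₂)/2 = 6.276×10⁷ m.
At r₁: circular v_c1 = √(μ/r₁) = 10480 m/s; transfer-periapsis v_p = √[μ(2/r₁ − 1/a_t)] = 13690 m/s.
Δv₁ = v_p − v_c1 = 3203 m/s.
At r₂: circular v_c2 = √(μ/r₂) = 4366 m/s; transfer-apoapsis v_a = √[μ(2/r₂ − 1/a_t)] = 2374 m/s.
Δv₂ = v_c2 − v_a = 1992 m/s.
Total Δv = Δv₁ + Δv₂ = 5195 m/s = 5.195 km/s.

Δv_total ≈ 5.20 km/s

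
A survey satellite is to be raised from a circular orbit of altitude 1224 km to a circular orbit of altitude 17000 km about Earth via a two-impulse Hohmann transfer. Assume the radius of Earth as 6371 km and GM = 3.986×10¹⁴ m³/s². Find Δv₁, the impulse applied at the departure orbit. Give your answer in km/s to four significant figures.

Δv ≈ 1.656 km/s

r₁ = 6371 + 1224 = 7595.0 km = 7.5950×10⁶ m.
r₂ = 6371 + 17000 = 23371 km = 2.3371×10⁷ m.
Transfer ellipse a_t = (r₁ + r₂)/2 = 1.548×10⁷ m.
At r₁: circular v_c1 = √(μ/r₁) = 7244 m/s; transfer-perigee v_p = √[μ(2/r₁ − 1/a_t)] = 8901 m/s.
Δv₁ = v_p − v_c1 = 1656 m/s.
= 1.656 km/s.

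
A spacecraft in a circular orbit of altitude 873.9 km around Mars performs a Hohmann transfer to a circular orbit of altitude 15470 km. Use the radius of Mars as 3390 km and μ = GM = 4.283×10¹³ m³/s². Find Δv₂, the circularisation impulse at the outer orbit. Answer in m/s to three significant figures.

r₁ = 3390 + 873.9 = 4263.9 km = 4.2639×10⁶ m.
r₂ = 3390 + 15470 = 18860 km = 1.8860×10⁷ m.
Transfer ellipse a_t = (r₁ + r₂)/2 = 1.156×10⁷ m.
At r₁: circular v_c1 = √(μ/r₁) = 3169 m/s; transfer-periapsis v_p = √[μ(2/r₁ − 1/a_t)] = 4048 m/s.
At r₂: circular v_c2 = √(μ/r₂) = 1507 m/s; transfer-apoapsis v_a = √[μ(2/r₂ − 1/a_t)] = 915.1 m/s.
Δv₂ = v_c2 − v_a = 591.8 m/s.

Δv ≈ 592 m/s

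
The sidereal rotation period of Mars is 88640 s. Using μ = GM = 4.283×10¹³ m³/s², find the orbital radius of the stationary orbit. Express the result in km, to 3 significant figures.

A synchronous orbit has period T, so by Kepler's third law a = (μT²/4π²)^(1/3).
μT²/4π² = 4.283×10¹³ × (8.864×10⁴)² / 39.48 = 8.524×10²¹ m³.
a = 2.043×10⁷ m = 20428 km.

r_sync ≈ 20400 km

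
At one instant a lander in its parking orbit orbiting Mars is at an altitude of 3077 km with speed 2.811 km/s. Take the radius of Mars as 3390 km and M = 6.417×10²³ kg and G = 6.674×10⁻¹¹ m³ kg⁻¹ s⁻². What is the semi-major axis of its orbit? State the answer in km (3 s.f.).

a ≈ 8020 km

μ = GM = 6.674×10⁻¹¹ × 6.417×10²³ = 4.283×10¹³ m³/s².
r = 3390 + 3077 = 6467.0 km = 6.467×10⁶ m.
Vis-viva rearranged: 1/a = 2/r − v²/μ = 3.093×10⁻⁷ − 1.845×10⁻⁷ = 1.248×10⁻⁷ m⁻¹.
a = 8.015×10⁶ m = 8015.4 km.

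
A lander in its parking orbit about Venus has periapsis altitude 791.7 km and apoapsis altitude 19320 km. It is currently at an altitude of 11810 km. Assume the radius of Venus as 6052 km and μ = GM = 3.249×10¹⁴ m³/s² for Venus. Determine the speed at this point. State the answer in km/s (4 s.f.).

r_p = 6052 + 791.7 = 6843.7 km = 6.8437×10⁶ m.
r_a = 6052 + 19320 = 25372 km = 2.5372×10⁷ m.
r = 6052 + 11810 = 17862 km = 1.786×10⁷ m.
Semi-major axis a = (r_p + r_a)/2 = 16108 km = 1.611×10⁷ m.
Vis-viva: v² = μ(2/r − 1/a) = 3.249×10¹⁴ × (1.120×10⁻⁷ − 6.208×10⁻⁸) = 1.621×10⁷ m²/s².
v = 4026 m/s = 4.026 km/s.

v ≈ 4.026 km/s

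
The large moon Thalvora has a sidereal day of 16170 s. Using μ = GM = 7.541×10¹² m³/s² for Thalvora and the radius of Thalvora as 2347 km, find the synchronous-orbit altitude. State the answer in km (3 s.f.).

h_sync ≈ 1340 km

A synchronous orbit has period T, so by Kepler's third law a = (μT²/4π²)^(1/3).
μT²/4π² = 7.541×10¹² × (1.617×10⁴)² / 39.48 = 4.994×10¹⁹ m³.
a = 3.683×10⁶ m = 3682.7 km.
Altitude h = a − R = 3682.7 − 2347 = 1335.7 km.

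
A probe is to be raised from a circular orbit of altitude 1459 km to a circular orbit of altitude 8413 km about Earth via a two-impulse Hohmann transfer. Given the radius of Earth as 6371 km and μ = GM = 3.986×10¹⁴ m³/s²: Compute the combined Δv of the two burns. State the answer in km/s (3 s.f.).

r₁ = 6371 + 1459 = 7830.0 km = 7.8300×10⁶ m.
r₂ = 6371 + 8413 = 14784 km = 1.4784×10⁷ m.
Transfer ellipse a_t = (r₁ + r₂)/2 = 1.131×10⁷ m.
At r₁: circular v_c1 = √(μ/r₁) = 7135 m/s; transfer-perigee v_p = √[μ(2/r₁ − 1/a_t)] = 8158 m/s.
Δv₁ = v_p − v_c1 = 1024 m/s.
At r₂: circular v_c2 = √(μ/r₂) = 5192 m/s; transfer-apogee v_a = √[μ(2/r₂ − 1/a_t)] = 4321 m/s.
Δv₂ = v_c2 − v_a = 871.5 m/s.
Total Δv = Δv₁ + Δv₂ = 1895 m/s = 1.895 km/s.

Δv_total ≈ 1.90 km/s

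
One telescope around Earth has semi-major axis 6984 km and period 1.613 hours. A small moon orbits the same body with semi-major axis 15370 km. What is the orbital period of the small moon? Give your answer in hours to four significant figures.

T₂ ≈ 5.266 hours

Kepler's third law: T² ∝ a³, so T₂ = T₁ (a₂/a₁)^(3/2).
a₂/a₁ = 2.201, (a₂/a₁)^(3/2) = 3.265.
T₂ = 1.613 × 3.265 = 5.266 hours.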